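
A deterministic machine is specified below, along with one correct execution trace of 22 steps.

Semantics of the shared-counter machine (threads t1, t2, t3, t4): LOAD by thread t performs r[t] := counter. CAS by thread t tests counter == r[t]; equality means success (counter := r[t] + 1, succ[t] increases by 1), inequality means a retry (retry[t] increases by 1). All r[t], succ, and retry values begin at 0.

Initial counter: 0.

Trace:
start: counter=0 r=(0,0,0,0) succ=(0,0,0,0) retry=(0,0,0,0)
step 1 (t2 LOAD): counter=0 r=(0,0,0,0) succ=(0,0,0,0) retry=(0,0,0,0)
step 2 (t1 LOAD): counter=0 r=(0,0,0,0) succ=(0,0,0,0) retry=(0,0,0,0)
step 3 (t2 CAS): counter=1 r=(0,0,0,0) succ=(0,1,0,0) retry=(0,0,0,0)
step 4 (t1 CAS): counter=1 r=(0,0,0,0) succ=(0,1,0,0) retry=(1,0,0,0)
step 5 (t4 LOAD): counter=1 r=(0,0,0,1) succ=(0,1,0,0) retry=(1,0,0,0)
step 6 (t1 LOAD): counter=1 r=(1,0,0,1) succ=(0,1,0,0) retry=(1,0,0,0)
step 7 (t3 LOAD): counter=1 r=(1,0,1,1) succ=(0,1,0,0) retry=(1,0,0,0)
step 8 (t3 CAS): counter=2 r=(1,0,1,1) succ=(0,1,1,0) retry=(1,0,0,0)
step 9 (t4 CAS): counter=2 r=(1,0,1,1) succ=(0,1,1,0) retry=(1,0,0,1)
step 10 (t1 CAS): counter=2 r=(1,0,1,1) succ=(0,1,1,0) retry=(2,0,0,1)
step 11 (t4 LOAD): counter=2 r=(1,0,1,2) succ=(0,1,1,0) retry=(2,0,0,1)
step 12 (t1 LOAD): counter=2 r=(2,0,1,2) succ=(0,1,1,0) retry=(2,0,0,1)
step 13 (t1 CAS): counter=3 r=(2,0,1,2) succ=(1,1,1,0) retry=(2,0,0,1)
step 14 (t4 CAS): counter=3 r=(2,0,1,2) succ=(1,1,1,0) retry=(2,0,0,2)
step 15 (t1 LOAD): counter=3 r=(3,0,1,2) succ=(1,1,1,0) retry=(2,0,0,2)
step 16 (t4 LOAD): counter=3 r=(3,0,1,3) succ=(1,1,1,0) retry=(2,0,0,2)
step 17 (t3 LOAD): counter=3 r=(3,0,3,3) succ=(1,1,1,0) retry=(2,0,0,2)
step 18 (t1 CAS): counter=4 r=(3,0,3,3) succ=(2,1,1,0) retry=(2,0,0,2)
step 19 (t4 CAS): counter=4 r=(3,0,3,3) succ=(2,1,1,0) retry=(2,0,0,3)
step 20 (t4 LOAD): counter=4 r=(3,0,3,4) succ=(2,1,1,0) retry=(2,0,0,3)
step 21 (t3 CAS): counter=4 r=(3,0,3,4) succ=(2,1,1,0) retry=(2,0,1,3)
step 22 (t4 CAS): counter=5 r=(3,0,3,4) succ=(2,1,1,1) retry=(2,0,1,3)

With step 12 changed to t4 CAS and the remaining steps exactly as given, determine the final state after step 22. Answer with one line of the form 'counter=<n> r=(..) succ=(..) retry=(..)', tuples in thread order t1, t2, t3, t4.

(re-executing from step 12 with the substitution; state before step 12: counter=2 r=(1,0,1,2) succ=(0,1,1,0) retry=(2,0,0,1))
step 12 (t4 CAS): counter=3 r=(1,0,1,2) succ=(0,1,1,1) retry=(2,0,0,1)
step 13 (t1 CAS): counter=3 r=(1,0,1,2) succ=(0,1,1,1) retry=(3,0,0,1)
step 14 (t4 CAS): counter=3 r=(1,0,1,2) succ=(0,1,1,1) retry=(3,0,0,2)
step 15 (t1 LOAD): counter=3 r=(3,0,1,2) succ=(0,1,1,1) retry=(3,0,0,2)
step 16 (t4 LOAD): counter=3 r=(3,0,1,3) succ=(0,1,1,1) retry=(3,0,0,2)
step 17 (t3 LOAD): counter=3 r=(3,0,3,3) succ=(0,1,1,1) retry=(3,0,0,2)
step 18 (t1 CAS): counter=4 r=(3,0,3,3) succ=(1,1,1,1) retry=(3,0,0,2)
step 19 (t4 CAS): counter=4 r=(3,0,3,3) succ=(1,1,1,1) retry=(3,0,0,3)
step 20 (t4 LOAD): counter=4 r=(3,0,3,4) succ=(1,1,1,1) retry=(3,0,0,3)
step 21 (t3 CAS): counter=4 r=(3,0,3,4) succ=(1,1,1,1) retry=(3,0,1,3)
step 22 (t4 CAS): counter=5 r=(3,0,3,4) succ=(1,1,1,2) retry=(3,0,1,3)

counter=5 r=(3,0,3,4) succ=(1,1,1,2) retry=(3,0,1,3)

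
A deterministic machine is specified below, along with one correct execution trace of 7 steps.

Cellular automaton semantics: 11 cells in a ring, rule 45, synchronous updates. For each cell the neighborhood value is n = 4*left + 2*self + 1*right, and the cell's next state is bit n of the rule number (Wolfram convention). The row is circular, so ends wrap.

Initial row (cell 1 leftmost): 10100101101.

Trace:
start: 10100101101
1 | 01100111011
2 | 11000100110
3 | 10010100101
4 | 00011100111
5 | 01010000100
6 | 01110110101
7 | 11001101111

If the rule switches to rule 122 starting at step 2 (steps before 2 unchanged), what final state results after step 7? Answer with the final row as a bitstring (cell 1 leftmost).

(re-executing steps 2..7 under rule 122; state before step 2: 01100111011)
2 | 11111101111
3 | 00000111000
4 | 00001101100
5 | 00011111110
6 | 00110000011
7 | 11111000111

11111000111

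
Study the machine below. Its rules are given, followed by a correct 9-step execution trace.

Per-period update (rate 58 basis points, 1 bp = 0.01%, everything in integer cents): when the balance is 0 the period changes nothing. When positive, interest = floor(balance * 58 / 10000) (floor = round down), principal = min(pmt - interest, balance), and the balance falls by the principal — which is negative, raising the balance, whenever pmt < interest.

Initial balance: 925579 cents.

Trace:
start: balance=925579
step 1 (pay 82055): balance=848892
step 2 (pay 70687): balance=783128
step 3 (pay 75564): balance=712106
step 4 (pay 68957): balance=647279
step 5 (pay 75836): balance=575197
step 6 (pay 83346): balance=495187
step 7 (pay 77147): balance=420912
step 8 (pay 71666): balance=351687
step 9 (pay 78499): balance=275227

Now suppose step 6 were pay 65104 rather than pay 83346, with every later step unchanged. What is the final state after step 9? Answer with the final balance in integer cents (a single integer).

(re-executing from step 6 with the substitution; state before step 6: balance=575197)
step 6 (pay 65104): balance=513429
step 7 (pay 77147): balance=439259
step 8 (pay 71666): balance=370140
step 9 (pay 78499): balance=293787

293787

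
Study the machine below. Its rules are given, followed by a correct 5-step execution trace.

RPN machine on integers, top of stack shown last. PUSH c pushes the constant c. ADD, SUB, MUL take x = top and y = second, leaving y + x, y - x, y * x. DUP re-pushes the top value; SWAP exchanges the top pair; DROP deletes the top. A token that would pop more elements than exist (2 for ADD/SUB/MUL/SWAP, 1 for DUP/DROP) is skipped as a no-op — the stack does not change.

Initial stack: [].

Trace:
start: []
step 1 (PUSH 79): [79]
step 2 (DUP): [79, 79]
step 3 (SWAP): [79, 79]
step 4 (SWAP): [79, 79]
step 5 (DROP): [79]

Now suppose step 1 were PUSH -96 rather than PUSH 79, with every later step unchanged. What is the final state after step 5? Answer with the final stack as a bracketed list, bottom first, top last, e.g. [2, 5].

[-96]

(re-executing from step 1 with the substitution; state before step 1: [])
step 1 (PUSH -96): [-96]
step 2 (DUP): [-96, -96]
step 3 (SWAP): [-96, -96]
step 4 (SWAP): [-96, -96]
step 5 (DROP): [-96]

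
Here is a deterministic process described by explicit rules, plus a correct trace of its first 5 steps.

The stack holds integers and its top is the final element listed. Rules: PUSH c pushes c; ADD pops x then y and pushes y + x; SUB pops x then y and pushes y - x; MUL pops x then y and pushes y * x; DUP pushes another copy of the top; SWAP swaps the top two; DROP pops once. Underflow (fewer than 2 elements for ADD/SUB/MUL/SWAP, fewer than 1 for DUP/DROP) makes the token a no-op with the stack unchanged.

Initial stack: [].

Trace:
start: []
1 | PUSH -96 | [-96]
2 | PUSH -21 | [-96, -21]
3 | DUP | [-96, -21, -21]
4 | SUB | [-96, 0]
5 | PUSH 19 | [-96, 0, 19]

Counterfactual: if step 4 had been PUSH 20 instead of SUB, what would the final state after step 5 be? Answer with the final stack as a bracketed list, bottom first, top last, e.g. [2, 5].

(re-executing from step 4 with the substitution; state before step 4: [-96, -21, -21])
4 | PUSH 20 | [-96, -21, -21, 20]
5 | PUSH 19 | [-96, -21, -21, 20, 19]

[-96, -21, -21, 20, 19]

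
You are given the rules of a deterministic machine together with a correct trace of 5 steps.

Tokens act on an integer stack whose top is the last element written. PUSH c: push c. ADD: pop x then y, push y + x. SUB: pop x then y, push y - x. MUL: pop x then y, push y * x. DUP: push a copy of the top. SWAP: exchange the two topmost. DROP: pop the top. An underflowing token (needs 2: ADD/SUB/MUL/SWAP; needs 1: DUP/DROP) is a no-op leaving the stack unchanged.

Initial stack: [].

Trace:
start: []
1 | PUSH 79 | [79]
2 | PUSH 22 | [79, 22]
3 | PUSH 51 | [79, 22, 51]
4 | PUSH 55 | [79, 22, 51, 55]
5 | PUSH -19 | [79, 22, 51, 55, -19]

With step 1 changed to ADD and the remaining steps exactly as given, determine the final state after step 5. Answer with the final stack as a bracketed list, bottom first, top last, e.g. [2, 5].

(re-executing from step 1 with the substitution; state before step 1: [])
1 | ADD | []
2 | PUSH 22 | [22]
3 | PUSH 51 | [22, 51]
4 | PUSH 55 | [22, 51, 55]
5 | PUSH -19 | [22, 51, 55, -19]

[22, 51, 55, -19]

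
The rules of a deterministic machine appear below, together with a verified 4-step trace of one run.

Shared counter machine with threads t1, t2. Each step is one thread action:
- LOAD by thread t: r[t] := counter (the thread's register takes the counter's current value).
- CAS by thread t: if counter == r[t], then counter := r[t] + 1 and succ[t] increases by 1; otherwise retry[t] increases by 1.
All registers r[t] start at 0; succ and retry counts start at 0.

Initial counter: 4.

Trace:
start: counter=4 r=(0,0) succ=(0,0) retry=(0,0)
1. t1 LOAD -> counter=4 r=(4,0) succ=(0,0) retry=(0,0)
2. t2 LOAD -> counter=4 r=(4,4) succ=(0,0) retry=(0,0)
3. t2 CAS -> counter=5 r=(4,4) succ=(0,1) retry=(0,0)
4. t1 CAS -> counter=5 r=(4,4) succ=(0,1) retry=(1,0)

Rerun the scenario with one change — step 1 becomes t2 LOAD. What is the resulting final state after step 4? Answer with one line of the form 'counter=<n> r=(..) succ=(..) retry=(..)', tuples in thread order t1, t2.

counter=5 r=(0,4) succ=(0,1) retry=(1,0)

(re-executing from step 1 with the substitution; state before step 1: counter=4 r=(0,0) succ=(0,0) retry=(0,0))
1. t2 LOAD -> counter=4 r=(0,4) succ=(0,0) retry=(0,0)
2. t2 LOAD -> counter=4 r=(0,4) succ=(0,0) retry=(0,0)
3. t2 CAS -> counter=5 r=(0,4) succ=(0,1) retry=(0,0)
4. t1 CAS -> counter=5 r=(0,4) succ=(0,1) retry=(1,0)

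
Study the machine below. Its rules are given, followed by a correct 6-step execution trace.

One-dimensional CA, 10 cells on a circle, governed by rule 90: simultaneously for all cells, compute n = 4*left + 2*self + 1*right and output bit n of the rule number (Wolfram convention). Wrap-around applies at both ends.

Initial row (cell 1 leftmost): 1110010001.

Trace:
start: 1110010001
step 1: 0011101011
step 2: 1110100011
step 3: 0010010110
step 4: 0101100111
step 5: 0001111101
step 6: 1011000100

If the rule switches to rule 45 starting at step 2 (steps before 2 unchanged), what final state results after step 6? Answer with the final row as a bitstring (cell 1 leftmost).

(re-executing steps 2..6 under rule 45; state before step 2: 0011101011)
step 2: 0010011110
step 3: 1010010000
step 4: 1110010110
step 5: 1000011101
step 6: 0011010011

0011010011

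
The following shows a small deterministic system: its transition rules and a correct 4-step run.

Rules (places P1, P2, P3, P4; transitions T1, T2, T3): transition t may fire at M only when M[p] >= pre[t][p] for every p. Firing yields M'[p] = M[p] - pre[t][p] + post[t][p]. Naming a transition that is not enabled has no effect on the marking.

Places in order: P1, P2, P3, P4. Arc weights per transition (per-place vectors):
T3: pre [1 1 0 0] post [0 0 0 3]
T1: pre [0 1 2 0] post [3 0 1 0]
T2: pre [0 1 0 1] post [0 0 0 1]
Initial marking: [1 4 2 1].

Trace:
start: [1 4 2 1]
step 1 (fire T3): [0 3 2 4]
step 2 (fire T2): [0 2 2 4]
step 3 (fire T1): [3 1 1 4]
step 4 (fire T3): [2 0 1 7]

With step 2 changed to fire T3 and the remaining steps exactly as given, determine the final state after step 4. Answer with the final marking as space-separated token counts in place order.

(re-executing from step 2 with the substitution; state before step 2: [0 3 2 4])
step 2 (fire T3): [0 3 2 4]
step 3 (fire T1): [3 2 1 4]
step 4 (fire T3): [2 1 1 7]

2 1 1 7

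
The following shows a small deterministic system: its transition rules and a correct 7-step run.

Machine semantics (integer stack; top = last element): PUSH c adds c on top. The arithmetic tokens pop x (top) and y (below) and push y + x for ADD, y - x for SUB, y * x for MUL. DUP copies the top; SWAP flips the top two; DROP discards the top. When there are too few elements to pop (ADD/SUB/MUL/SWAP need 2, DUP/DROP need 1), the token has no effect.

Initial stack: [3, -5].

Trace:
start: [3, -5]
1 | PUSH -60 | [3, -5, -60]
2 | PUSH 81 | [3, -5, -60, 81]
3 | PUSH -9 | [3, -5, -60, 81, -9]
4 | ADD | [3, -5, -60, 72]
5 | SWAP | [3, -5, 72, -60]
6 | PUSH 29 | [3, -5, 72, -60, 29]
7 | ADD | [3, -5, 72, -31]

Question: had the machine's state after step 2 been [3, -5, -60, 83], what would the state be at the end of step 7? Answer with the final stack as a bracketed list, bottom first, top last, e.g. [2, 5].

state after step 2 := [3, -5, -60, 83]
3 | PUSH -9 | [3, -5, -60, 83, -9]
4 | ADD | [3, -5, -60, 74]
5 | SWAP | [3, -5, 74, -60]
6 | PUSH 29 | [3, -5, 74, -60, 29]
7 | ADD | [3, -5, 74, -31]

[3, -5, 74, -31]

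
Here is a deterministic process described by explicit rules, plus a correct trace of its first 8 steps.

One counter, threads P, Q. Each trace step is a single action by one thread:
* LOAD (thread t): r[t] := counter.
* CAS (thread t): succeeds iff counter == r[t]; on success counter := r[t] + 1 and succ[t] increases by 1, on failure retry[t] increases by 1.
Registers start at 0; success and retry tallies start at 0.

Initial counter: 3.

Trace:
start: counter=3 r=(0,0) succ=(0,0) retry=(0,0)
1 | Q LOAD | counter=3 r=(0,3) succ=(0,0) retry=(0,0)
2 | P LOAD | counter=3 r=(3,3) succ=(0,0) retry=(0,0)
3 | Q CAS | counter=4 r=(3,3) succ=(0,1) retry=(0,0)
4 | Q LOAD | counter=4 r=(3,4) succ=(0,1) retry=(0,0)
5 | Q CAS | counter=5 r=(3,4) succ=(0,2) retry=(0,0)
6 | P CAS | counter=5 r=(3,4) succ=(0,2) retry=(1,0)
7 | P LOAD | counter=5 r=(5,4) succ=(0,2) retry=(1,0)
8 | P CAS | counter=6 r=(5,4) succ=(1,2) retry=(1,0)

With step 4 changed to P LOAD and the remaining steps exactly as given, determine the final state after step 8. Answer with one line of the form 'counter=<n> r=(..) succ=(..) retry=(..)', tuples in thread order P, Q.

counter=6 r=(5,3) succ=(2,1) retry=(0,1)

(re-executing from step 4 with the substitution; state before step 4: counter=4 r=(3,3) succ=(0,1) retry=(0,0))
4 | P LOAD | counter=4 r=(4,3) succ=(0,1) retry=(0,0)
5 | Q CAS | counter=4 r=(4,3) succ=(0,1) retry=(0,1)
6 | P CAS | counter=5 r=(4,3) succ=(1,1) retry=(0,1)
7 | P LOAD | counter=5 r=(5,3) succ=(1,1) retry=(0,1)
8 | P CAS | counter=6 r=(5,3) succ=(2,1) retry=(0,1)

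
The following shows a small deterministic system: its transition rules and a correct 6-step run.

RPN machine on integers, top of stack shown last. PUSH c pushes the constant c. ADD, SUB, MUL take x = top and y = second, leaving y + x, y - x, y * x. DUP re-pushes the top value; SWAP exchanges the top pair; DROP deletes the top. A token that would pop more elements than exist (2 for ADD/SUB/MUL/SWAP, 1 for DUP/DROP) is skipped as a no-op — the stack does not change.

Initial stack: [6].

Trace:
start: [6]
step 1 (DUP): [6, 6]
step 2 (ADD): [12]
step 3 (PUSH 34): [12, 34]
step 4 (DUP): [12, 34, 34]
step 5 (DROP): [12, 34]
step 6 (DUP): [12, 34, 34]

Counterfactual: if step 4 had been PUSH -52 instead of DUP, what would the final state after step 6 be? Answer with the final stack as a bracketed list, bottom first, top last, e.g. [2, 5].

[12, 34, 34]

(re-executing from step 4 with the substitution; state before step 4: [12, 34])
step 4 (PUSH -52): [12, 34, -52]
step 5 (DROP): [12, 34]
step 6 (DUP): [12, 34, 34]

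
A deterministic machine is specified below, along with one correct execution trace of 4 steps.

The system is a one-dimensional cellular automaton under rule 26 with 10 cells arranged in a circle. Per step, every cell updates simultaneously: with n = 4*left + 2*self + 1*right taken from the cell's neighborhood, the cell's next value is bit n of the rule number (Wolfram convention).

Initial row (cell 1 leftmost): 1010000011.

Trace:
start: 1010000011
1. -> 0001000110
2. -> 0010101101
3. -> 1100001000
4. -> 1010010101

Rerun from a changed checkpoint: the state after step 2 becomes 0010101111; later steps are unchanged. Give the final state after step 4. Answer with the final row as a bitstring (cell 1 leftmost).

1010010101

state after step 2 := 0010101111
3. -> 1100001000
4. -> 1010010101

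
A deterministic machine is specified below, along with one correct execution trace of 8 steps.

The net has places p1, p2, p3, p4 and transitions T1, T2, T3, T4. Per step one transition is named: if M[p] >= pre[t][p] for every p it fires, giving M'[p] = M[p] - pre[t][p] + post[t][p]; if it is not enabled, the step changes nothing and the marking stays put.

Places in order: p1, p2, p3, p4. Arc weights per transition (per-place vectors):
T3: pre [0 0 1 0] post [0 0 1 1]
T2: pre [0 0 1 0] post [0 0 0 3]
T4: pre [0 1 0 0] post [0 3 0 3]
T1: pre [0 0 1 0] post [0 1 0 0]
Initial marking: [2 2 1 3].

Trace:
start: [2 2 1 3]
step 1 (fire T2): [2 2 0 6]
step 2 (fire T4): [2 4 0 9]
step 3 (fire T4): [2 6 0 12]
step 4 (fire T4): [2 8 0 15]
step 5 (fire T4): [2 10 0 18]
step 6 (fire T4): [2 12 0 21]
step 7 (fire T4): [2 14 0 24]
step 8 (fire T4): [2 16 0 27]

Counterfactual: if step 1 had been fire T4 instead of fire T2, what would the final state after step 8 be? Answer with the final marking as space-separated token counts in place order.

(re-executing from step 1 with the substitution; state before step 1: [2 2 1 3])
step 1 (fire T4): [2 4 1 6]
step 2 (fire T4): [2 6 1 9]
step 3 (fire T4): [2 8 1 12]
step 4 (fire T4): [2 10 1 15]
step 5 (fire T4): [2 12 1 18]
step 6 (fire T4): [2 14 1 21]
step 7 (fire T4): [2 16 1 24]
step 8 (fire T4): [2 18 1 27]

2 18 1 27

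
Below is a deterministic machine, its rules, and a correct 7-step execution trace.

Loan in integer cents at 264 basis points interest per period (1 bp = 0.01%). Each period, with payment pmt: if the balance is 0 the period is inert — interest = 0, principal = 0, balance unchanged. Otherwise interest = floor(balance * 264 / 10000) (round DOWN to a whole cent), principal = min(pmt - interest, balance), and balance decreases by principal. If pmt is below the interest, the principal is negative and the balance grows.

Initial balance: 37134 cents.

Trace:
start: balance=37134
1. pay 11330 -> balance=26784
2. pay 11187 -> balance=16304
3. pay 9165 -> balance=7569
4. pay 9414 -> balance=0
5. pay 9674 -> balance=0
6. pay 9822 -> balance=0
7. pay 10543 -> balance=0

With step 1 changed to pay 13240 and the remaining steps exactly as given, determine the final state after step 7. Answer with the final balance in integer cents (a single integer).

(re-executing from step 1 with the substitution; state before step 1: balance=37134)
1. pay 13240 -> balance=24874
2. pay 11187 -> balance=14343
3. pay 9165 -> balance=5556
4. pay 9414 -> balance=0
5. pay 9674 -> balance=0
6. pay 9822 -> balance=0
7. pay 10543 -> balance=0

0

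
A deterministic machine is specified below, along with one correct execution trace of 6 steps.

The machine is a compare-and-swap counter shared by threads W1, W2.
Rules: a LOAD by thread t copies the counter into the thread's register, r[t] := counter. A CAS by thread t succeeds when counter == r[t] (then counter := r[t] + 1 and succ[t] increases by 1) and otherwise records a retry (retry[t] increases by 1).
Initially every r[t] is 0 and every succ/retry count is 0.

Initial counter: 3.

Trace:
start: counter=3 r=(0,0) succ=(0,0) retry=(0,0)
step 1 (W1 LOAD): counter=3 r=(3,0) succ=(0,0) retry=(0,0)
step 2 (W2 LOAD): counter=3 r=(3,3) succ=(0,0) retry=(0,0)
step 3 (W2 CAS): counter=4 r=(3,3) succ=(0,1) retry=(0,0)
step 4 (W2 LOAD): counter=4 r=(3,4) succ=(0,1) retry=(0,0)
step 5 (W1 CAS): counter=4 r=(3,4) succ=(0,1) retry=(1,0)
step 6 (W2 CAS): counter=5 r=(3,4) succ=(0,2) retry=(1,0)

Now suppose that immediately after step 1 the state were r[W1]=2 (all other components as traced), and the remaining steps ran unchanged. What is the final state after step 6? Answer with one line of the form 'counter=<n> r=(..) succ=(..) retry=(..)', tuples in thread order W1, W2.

counter=5 r=(2,4) succ=(0,2) retry=(1,0)

state after step 1 := counter=3 r=(2,0) succ=(0,0) retry=(0,0)
step 2 (W2 LOAD): counter=3 r=(2,3) succ=(0,0) retry=(0,0)
step 3 (W2 CAS): counter=4 r=(2,3) succ=(0,1) retry=(0,0)
step 4 (W2 LOAD): counter=4 r=(2,4) succ=(0,1) retry=(0,0)
step 5 (W1 CAS): counter=4 r=(2,4) succ=(0,1) retry=(1,0)
step 6 (W2 CAS): counter=5 r=(2,4) succ=(0,2) retry=(1,0)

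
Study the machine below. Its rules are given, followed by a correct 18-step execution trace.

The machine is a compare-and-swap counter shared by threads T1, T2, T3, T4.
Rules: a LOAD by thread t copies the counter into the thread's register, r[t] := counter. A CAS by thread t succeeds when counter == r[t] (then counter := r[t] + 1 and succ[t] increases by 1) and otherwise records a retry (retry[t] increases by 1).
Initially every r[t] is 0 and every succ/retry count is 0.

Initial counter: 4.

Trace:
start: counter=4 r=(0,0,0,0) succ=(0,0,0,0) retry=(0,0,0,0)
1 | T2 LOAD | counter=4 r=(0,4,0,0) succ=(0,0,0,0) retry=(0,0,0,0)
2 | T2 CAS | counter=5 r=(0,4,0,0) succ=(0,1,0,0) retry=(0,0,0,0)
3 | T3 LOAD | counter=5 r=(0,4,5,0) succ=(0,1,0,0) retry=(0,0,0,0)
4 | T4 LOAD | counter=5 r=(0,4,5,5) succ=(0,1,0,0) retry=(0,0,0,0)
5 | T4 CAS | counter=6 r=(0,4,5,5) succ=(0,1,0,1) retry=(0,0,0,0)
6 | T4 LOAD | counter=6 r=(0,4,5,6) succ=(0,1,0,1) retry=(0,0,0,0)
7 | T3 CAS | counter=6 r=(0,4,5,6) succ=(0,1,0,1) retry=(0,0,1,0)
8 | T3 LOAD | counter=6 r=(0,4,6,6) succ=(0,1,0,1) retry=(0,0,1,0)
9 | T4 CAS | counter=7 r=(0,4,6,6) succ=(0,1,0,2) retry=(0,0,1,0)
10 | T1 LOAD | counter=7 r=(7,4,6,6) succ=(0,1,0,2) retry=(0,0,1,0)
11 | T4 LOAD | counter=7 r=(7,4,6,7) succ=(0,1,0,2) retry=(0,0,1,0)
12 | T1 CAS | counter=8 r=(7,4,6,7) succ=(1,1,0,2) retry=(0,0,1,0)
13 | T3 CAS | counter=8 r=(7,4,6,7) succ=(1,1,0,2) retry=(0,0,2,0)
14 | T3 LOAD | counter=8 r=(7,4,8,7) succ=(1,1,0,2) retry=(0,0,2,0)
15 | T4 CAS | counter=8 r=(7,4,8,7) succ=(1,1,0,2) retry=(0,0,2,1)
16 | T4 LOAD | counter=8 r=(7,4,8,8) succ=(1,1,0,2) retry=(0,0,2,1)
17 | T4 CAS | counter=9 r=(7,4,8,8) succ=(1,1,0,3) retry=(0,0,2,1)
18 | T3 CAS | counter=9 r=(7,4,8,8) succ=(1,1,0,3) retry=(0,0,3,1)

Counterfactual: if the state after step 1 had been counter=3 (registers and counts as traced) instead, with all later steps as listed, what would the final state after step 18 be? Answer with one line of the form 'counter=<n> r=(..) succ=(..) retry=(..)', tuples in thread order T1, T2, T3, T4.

state after step 1 := counter=3 r=(0,4,0,0) succ=(0,0,0,0) retry=(0,0,0,0)
2 | T2 CAS | counter=3 r=(0,4,0,0) succ=(0,0,0,0) retry=(0,1,0,0)
3 | T3 LOAD | counter=3 r=(0,4,3,0) succ=(0,0,0,0) retry=(0,1,0,0)
4 | T4 LOAD | counter=3 r=(0,4,3,3) succ=(0,0,0,0) retry=(0,1,0,0)
5 | T4 CAS | counter=4 r=(0,4,3,3) succ=(0,0,0,1) retry=(0,1,0,0)
6 | T4 LOAD | counter=4 r=(0,4,3,4) succ=(0,0,0,1) retry=(0,1,0,0)
7 | T3 CAS | counter=4 r=(0,4,3,4) succ=(0,0,0,1) retry=(0,1,1,0)
8 | T3 LOAD | counter=4 r=(0,4,4,4) succ=(0,0,0,1) retry=(0,1,1,0)
9 | T4 CAS | counter=5 r=(0,4,4,4) succ=(0,0,0,2) retry=(0,1,1,0)
10 | T1 LOAD | counter=5 r=(5,4,4,4) succ=(0,0,0,2) retry=(0,1,1,0)
11 | T4 LOAD | counter=5 r=(5,4,4,5) succ=(0,0,0,2) retry=(0,1,1,0)
12 | T1 CAS | counter=6 r=(5,4,4,5) succ=(1,0,0,2) retry=(0,1,1,0)
13 | T3 CAS | counter=6 r=(5,4,4,5) succ=(1,0,0,2) retry=(0,1,2,0)
14 | T3 LOAD | counter=6 r=(5,4,6,5) succ=(1,0,0,2) retry=(0,1,2,0)
15 | T4 CAS | counter=6 r=(5,4,6,5) succ=(1,0,0,2) retry=(0,1,2,1)
16 | T4 LOAD | counter=6 r=(5,4,6,6) succ=(1,0,0,2) retry=(0,1,2,1)
17 | T4 CAS | counter=7 r=(5,4,6,6) succ=(1,0,0,3) retry=(0,1,2,1)
18 | T3 CAS | counter=7 r=(5,4,6,6) succ=(1,0,0,3) retry=(0,1,3,1)

counter=7 r=(5,4,6,6) succ=(1,0,0,3) retry=(0,1,3,1)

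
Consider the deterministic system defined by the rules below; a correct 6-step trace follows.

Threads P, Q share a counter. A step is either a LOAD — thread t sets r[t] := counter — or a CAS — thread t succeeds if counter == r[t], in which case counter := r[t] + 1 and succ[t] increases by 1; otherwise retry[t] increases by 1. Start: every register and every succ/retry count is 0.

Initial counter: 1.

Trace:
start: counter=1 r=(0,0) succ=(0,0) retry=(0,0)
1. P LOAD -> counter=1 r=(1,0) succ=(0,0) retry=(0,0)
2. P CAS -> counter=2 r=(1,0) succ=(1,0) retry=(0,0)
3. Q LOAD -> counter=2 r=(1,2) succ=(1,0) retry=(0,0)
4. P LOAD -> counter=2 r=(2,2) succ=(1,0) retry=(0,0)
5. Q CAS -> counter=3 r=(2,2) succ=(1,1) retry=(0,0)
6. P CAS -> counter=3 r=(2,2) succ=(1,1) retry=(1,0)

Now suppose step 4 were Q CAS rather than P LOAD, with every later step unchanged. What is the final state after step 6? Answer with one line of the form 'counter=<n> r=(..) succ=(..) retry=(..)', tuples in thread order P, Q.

counter=3 r=(1,2) succ=(1,1) retry=(1,1)

(re-executing from step 4 with the substitution; state before step 4: counter=2 r=(1,2) succ=(1,0) retry=(0,0))
4. Q CAS -> counter=3 r=(1,2) succ=(1,1) retry=(0,0)
5. Q CAS -> counter=3 r=(1,2) succ=(1,1) retry=(0,1)
6. P CAS -> counter=3 r=(1,2) succ=(1,1) retry=(1,1)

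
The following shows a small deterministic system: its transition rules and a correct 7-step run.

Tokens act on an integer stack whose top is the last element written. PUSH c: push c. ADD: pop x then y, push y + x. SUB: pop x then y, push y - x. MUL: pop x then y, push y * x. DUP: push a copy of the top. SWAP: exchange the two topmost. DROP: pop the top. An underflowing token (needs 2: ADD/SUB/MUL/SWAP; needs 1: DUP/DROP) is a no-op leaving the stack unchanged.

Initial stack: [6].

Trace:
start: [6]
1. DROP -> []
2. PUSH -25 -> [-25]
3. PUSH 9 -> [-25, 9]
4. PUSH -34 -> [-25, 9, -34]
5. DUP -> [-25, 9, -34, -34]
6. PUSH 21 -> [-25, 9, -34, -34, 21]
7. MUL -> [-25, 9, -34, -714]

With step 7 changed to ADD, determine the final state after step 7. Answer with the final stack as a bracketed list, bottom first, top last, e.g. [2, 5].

[-25, 9, -34, -13]

(re-executing from step 7 with the substitution; state before step 7: [-25, 9, -34, -34, 21])
7. ADD -> [-25, 9, -34, -13]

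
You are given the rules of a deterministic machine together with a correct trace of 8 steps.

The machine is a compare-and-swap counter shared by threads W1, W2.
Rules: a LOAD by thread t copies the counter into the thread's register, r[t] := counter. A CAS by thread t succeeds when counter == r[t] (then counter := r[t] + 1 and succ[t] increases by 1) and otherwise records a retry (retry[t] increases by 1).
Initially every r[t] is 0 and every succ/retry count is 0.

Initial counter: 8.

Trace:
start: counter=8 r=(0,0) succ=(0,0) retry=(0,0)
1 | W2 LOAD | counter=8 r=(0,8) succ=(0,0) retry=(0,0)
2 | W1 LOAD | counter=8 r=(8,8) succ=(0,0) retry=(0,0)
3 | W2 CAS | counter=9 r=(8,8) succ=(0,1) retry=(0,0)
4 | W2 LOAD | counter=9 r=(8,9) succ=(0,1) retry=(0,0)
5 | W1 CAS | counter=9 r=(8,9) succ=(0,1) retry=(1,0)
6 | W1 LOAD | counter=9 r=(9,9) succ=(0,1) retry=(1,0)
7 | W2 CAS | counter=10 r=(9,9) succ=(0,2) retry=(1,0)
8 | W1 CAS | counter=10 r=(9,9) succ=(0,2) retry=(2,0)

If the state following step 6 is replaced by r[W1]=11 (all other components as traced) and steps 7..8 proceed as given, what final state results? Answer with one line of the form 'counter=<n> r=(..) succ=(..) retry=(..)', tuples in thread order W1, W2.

state after step 6 := counter=9 r=(11,9) succ=(0,1) retry=(1,0)
7 | W2 CAS | counter=10 r=(11,9) succ=(0,2) retry=(1,0)
8 | W1 CAS | counter=10 r=(11,9) succ=(0,2) retry=(2,0)

counter=10 r=(11,9) succ=(0,2) retry=(2,0)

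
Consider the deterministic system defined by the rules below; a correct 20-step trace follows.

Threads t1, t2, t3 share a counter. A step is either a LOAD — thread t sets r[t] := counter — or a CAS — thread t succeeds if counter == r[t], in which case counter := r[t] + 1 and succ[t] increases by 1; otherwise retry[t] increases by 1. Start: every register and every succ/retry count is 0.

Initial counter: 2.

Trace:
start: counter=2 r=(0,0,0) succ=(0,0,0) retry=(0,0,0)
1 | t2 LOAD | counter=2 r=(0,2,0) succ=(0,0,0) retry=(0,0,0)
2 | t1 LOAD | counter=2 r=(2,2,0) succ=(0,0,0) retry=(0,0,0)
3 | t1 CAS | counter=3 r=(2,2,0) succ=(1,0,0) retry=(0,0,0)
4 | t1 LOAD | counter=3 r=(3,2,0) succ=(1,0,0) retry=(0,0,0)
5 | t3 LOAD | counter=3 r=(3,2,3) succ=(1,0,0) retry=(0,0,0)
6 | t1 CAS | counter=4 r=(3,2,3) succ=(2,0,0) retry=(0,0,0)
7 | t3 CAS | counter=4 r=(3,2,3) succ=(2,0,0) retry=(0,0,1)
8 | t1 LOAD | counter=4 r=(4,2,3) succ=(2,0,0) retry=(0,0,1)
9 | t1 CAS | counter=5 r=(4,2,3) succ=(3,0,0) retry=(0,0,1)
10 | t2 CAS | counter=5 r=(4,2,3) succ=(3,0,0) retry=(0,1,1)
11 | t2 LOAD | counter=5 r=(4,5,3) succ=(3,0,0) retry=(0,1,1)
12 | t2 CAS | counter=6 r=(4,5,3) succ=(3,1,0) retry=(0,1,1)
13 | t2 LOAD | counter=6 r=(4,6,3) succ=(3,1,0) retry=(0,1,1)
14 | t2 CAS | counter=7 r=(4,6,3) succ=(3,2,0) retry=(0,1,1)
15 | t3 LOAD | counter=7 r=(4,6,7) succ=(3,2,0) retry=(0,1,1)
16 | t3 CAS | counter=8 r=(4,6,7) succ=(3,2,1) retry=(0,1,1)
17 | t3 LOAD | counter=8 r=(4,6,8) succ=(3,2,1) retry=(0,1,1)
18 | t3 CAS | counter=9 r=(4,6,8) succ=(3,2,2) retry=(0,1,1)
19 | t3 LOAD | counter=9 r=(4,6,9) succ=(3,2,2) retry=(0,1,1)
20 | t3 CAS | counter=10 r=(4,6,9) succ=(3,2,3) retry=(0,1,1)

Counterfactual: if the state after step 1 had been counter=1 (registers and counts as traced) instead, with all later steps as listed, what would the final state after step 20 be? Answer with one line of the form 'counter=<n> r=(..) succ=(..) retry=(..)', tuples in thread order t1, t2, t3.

counter=9 r=(3,5,8) succ=(3,2,3) retry=(0,1,1)

state after step 1 := counter=1 r=(0,2,0) succ=(0,0,0) retry=(0,0,0)
2 | t1 LOAD | counter=1 r=(1,2,0) succ=(0,0,0) retry=(0,0,0)
3 | t1 CAS | counter=2 r=(1,2,0) succ=(1,0,0) retry=(0,0,0)
4 | t1 LOAD | counter=2 r=(2,2,0) succ=(1,0,0) retry=(0,0,0)
5 | t3 LOAD | counter=2 r=(2,2,2) succ=(1,0,0) retry=(0,0,0)
6 | t1 CAS | counter=3 r=(2,2,2) succ=(2,0,0) retry=(0,0,0)
7 | t3 CAS | counter=3 r=(2,2,2) succ=(2,0,0) retry=(0,0,1)
8 | t1 LOAD | counter=3 r=(3,2,2) succ=(2,0,0) retry=(0,0,1)
9 | t1 CAS | counter=4 r=(3,2,2) succ=(3,0,0) retry=(0,0,1)
10 | t2 CAS | counter=4 r=(3,2,2) succ=(3,0,0) retry=(0,1,1)
11 | t2 LOAD | counter=4 r=(3,4,2) succ=(3,0,0) retry=(0,1,1)
12 | t2 CAS | counter=5 r=(3,4,2) succ=(3,1,0) retry=(0,1,1)
13 | t2 LOAD | counter=5 r=(3,5,2) succ=(3,1,0) retry=(0,1,1)
14 | t2 CAS | counter=6 r=(3,5,2) succ=(3,2,0) retry=(0,1,1)
15 | t3 LOAD | counter=6 r=(3,5,6) succ=(3,2,0) retry=(0,1,1)
16 | t3 CAS | counter=7 r=(3,5,6) succ=(3,2,1) retry=(0,1,1)
17 | t3 LOAD | counter=7 r=(3,5,7) succ=(3,2,1) retry=(0,1,1)
18 | t3 CAS | counter=8 r=(3,5,7) succ=(3,2,2) retry=(0,1,1)
19 | t3 LOAD | counter=8 r=(3,5,8) succ=(3,2,2) retry=(0,1,1)
20 | t3 CAS | counter=9 r=(3,5,8) succ=(3,2,3) retry=(0,1,1)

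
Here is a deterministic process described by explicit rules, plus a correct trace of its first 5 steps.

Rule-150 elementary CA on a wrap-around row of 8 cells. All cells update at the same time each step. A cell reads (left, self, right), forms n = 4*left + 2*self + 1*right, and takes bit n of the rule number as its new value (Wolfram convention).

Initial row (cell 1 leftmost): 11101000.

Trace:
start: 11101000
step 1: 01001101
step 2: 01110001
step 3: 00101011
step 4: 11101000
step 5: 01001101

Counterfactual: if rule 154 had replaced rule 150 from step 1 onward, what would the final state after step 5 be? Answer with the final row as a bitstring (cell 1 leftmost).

(re-executing steps 1..5 under rule 154; state before step 1: 11101000)
step 1: 11000101
step 2: 10101001
step 3: 00000111
step 4: 10001110
step 5: 01011100

01011100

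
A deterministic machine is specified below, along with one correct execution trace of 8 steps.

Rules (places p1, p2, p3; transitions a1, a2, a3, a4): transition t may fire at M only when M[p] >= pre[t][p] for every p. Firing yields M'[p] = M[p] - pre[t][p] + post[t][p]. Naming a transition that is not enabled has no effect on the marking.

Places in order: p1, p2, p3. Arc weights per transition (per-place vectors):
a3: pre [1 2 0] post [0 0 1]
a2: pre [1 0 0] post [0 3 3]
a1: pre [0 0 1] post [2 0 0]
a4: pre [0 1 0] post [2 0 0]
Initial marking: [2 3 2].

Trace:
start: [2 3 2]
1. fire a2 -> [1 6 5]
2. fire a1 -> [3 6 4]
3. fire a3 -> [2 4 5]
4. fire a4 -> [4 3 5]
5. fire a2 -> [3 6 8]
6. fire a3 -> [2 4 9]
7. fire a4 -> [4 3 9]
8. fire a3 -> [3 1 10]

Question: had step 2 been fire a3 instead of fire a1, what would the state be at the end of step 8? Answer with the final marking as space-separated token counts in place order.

1 1 11

(re-executing from step 2 with the substitution; state before step 2: [1 6 5])
2. fire a3 -> [0 4 6]
3. fire a3 -> [0 4 6]
4. fire a4 -> [2 3 6]
5. fire a2 -> [1 6 9]
6. fire a3 -> [0 4 10]
7. fire a4 -> [2 3 10]
8. fire a3 -> [1 1 11]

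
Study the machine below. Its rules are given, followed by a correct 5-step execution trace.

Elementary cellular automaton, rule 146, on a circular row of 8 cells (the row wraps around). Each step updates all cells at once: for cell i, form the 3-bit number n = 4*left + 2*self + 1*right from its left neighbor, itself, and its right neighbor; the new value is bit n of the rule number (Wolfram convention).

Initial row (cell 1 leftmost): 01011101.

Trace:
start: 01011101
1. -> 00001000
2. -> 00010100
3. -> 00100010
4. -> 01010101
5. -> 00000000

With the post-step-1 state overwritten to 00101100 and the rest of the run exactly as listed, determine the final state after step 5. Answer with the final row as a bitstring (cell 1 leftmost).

state after step 1 := 00101100
2. -> 01000010
3. -> 10100101
4. -> 00011000
5. -> 00100100

00100100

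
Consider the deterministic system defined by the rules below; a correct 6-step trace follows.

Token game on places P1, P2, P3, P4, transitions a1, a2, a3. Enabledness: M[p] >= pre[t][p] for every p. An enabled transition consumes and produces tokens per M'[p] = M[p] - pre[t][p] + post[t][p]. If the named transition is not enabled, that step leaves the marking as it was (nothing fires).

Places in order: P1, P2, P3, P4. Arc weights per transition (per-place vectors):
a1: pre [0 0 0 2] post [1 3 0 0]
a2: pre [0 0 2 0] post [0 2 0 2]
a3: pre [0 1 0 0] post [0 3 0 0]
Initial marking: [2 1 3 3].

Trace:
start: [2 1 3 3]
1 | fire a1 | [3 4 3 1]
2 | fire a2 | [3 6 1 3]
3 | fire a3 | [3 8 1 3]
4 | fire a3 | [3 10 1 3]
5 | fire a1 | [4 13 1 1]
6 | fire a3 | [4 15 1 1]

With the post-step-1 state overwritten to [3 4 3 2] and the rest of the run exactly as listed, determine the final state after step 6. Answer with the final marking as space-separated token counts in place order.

state after step 1 := [3 4 3 2]
2 | fire a2 | [3 6 1 4]
3 | fire a3 | [3 8 1 4]
4 | fire a3 | [3 10 1 4]
5 | fire a1 | [4 13 1 2]
6 | fire a3 | [4 15 1 2]

4 15 1 2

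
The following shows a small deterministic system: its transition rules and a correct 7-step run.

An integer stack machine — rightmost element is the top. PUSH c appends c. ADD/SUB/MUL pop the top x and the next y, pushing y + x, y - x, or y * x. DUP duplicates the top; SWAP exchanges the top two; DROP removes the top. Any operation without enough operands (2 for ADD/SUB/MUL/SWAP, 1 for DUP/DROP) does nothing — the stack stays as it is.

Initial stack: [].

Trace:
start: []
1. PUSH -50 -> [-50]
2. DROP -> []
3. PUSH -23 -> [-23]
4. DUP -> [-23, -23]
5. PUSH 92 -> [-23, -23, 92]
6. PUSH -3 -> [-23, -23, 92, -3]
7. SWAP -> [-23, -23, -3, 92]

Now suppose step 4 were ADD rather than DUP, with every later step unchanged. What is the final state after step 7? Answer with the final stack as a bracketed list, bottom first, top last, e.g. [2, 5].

[-23, -3, 92]

(re-executing from step 4 with the substitution; state before step 4: [-23])
4. ADD -> [-23]
5. PUSH 92 -> [-23, 92]
6. PUSH -3 -> [-23, 92, -3]
7. SWAP -> [-23, -3, 92]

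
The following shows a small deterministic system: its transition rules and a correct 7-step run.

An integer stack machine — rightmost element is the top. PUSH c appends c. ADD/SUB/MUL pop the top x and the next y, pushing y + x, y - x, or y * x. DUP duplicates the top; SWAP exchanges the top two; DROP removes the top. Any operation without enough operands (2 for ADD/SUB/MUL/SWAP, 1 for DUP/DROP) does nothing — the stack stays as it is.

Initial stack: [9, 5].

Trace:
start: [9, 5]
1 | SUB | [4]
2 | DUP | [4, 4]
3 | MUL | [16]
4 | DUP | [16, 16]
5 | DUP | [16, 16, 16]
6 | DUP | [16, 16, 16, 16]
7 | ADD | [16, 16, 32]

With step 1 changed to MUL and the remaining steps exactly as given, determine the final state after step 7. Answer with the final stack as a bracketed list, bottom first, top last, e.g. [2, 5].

(re-executing from step 1 with the substitution; state before step 1: [9, 5])
1 | MUL | [45]
2 | DUP | [45, 45]
3 | MUL | [2025]
4 | DUP | [2025, 2025]
5 | DUP | [2025, 2025, 2025]
6 | DUP | [2025, 2025, 2025, 2025]
7 | ADD | [2025, 2025, 4050]

[2025, 2025, 4050]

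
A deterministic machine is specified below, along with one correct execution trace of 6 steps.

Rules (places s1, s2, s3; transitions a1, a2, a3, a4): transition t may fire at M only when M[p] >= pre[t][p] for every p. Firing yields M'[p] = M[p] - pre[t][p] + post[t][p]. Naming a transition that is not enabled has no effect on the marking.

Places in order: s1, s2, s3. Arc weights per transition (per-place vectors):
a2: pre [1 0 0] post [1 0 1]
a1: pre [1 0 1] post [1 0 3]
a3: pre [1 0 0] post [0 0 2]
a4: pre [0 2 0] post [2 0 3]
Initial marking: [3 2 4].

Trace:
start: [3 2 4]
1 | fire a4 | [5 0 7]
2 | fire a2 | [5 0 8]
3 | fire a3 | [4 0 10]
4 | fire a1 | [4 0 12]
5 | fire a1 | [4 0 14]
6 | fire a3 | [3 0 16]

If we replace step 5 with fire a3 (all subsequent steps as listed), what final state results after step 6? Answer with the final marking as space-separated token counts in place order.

2 0 16

(re-executing from step 5 with the substitution; state before step 5: [4 0 12])
5 | fire a3 | [3 0 14]
6 | fire a3 | [2 0 16]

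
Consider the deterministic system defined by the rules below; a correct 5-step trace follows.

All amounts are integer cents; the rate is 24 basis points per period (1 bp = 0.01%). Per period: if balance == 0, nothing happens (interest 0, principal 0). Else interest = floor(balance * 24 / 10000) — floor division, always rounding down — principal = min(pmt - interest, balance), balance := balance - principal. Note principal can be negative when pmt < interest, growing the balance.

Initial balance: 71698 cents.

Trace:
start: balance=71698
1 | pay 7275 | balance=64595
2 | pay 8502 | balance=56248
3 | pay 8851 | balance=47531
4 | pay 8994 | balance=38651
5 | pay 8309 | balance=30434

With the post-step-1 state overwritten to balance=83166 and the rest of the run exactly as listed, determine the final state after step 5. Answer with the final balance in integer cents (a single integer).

state after step 1 := balance=83166
2 | pay 8502 | balance=74863
3 | pay 8851 | balance=66191
4 | pay 8994 | balance=57355
5 | pay 8309 | balance=49183

49183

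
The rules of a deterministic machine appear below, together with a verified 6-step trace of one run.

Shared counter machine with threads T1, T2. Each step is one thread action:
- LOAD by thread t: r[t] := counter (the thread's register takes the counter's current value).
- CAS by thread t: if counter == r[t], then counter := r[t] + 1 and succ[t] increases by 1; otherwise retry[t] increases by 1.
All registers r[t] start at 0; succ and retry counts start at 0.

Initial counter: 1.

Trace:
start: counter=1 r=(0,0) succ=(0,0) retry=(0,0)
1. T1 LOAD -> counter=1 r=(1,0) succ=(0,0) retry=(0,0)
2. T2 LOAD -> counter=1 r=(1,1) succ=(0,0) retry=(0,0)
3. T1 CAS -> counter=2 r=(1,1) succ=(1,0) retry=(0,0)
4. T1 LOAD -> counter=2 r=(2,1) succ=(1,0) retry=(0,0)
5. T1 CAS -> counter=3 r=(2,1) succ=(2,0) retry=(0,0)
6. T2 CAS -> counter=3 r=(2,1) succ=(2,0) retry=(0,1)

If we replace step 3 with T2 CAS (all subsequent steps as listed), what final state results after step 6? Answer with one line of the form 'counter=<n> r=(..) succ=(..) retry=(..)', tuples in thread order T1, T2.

counter=3 r=(2,1) succ=(1,1) retry=(0,1)

(re-executing from step 3 with the substitution; state before step 3: counter=1 r=(1,1) succ=(0,0) retry=(0,0))
3. T2 CAS -> counter=2 r=(1,1) succ=(0,1) retry=(0,0)
4. T1 LOAD -> counter=2 r=(2,1) succ=(0,1) retry=(0,0)
5. T1 CAS -> counter=3 r=(2,1) succ=(1,1) retry=(0,0)
6. T2 CAS -> counter=3 r=(2,1) succ=(1,1) retry=(0,1)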